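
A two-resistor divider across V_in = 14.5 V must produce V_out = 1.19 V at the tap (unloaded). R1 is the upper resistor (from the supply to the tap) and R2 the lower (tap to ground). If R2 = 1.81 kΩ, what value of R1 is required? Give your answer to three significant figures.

Required fraction k = V_out/V_in = 0.08207.
So R1 = R2 · (V_in/V_out − 1) = 1.81 × (14.5/1.19 − 1) = 1.81 × 11.18 = 20.24 kΩ.

R1 ≈ 20.2 kΩ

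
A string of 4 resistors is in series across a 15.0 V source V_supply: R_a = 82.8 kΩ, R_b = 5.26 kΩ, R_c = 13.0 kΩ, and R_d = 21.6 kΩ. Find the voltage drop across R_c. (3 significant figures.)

V ≈ 1.59 V

ΣR = 82.8 + 5.26 + 13.0 + 21.6 = 122.7 kΩ.
V = V_supply · R/ΣR = 15.0 × 0.1060 = 1.590 V.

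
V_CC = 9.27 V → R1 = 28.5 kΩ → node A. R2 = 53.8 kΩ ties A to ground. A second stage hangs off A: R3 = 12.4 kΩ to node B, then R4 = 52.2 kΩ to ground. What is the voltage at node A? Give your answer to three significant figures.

Node A sees R2 in parallel with the series input of stage 2, R3 + R4 = 64.60 kΩ.
Effective lower resistance at A: R2 ‖ 64.60 = 29.35 kΩ.
So V_A = 9.27 × 0.5074 = 4.703 V.

V_A ≈ 4.70 V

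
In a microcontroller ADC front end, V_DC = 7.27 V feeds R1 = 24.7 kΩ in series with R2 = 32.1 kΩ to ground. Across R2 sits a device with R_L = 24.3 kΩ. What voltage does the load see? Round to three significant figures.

First combine the lower leg with the load: R2 ‖ R_L = 13.83 kΩ.
Then V_out = V_DC · R2'/(R1 + R2') = 7.27 × 13.83/38.53 = 2.610 V.
(Unloaded it would be 4.11 V; the load pulls it down.)

V_out ≈ 2.61 V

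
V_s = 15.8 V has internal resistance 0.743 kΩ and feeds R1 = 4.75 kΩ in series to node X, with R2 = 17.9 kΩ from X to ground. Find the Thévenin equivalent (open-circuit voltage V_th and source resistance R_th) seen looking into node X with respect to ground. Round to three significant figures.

V_th ≈ 12.1 V, R_th ≈ 4.20 kΩ

R1' = 0.743 + 4.75 = 5.493 kΩ (source resistance + R1).
With X open, the divider is unloaded: V_th = 15.8 × 17.9/23.39 = 12.09 V.
With V_s suppressed (replaced by a short), R_th = R1' ‖ R2 = (5.493 × 17.9)/(5.493 + 17.9) = 4.203 kΩ.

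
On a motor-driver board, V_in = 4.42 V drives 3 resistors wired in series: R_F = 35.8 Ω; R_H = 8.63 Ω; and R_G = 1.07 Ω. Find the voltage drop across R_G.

V ≈ 0.104 V

ΣR = 35.8 + 8.63 + 1.07 = 45.50 Ω.
V = V_in · R/ΣR = 4.42 × 0.02352 = 0.1039 V.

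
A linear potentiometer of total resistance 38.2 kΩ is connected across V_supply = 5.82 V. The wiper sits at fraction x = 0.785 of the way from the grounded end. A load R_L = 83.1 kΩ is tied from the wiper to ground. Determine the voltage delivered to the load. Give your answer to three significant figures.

Lower segment x·R_p = 29.99 kΩ; upper segment (1−x)·R_p = 8.213 kΩ.
(x·R_p) ‖ R_L = 22.04 kΩ.
V_out = 5.82 × 22.04/(8.213 + 22.04) = 4.240 V.
(Unloaded: V_out = x·V_supply = 4.57 V.)

V_out ≈ 4.24 V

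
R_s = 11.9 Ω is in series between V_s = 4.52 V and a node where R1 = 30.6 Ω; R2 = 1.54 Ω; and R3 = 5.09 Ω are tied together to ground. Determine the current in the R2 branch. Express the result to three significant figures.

Combine the parallel branches: R_p = (1/30.6 + 1/1.54 + 1/5.09)⁻¹ = 1.138 Ω.
Node voltage V_A = V_s · R_p/(R_s + R_p) = 4.52 × 0.08731 = 0.3946 V.
I(R2) = V_A / R2 = 0.3946/1.54 = 0.2562 A.

I ≈ 0.256 A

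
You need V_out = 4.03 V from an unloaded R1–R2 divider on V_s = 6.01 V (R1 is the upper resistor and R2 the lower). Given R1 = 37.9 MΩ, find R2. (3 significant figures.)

R2 ≈ 77.1 MΩ

V_out/V_s = R2/(R1+R2) = 0.6705.
Rearranging, R2 = R1·k/(1−k) = 37.9 × 2.035 = 77.14 MΩ.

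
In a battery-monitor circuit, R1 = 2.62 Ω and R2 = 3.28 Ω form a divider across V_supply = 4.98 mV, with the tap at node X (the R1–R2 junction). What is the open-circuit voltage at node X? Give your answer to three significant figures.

With X open, the divider is unloaded: V_th = 4.98 × 3.28/5.900 = 2.769 mV.

V_th ≈ 2.77 mV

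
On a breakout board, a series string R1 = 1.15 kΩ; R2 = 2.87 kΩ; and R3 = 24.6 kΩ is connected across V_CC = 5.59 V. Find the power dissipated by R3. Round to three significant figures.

P ≈ 0.938 mW

The common current is I = 5.59/28.62 = 0.1953 mA.
P = I²R = 0.03815 × 24.6 = 0.9385 mW.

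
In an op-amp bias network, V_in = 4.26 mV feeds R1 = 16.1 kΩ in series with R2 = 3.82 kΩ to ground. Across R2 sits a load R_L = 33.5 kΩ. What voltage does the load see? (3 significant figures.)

The load sits in parallel with R2, giving an effective lower resistance R2' = R2·R_L/(R2+R_L) = 3.429 kΩ.
Now apply the divider: V_out = 4.26 × 0.1756 = 0.7480 mV.

V_out ≈ 0.748 mV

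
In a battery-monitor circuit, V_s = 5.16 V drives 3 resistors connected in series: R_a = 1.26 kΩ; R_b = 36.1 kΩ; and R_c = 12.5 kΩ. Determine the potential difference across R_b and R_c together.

Total series resistance ΣR = 1.26 + 36.1 + 12.5 = 49.86 kΩ.
R_{R_b..R_c} = 36.1 + 12.5 = 48.60 kΩ.
By the voltage-divider rule, V = 5.16 × 48.60/49.86 = 5.030 V.

V ≈ 5.03 V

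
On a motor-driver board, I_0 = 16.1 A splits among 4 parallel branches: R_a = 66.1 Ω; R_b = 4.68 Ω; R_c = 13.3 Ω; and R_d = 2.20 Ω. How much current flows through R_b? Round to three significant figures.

I ≈ 4.54 A

ΣG = 1/66.1 + 1/4.68 + 1/13.3 + 1/2.20 = 0.7585.
By the current-divider rule, I = I_0 · G_k/ΣG = 16.1 × 0.2817 = 4.535 A.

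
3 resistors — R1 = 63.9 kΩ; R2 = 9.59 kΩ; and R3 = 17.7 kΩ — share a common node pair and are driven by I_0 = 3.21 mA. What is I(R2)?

ΣG = 1/63.9 + 1/9.59 + 1/17.7 = 0.1764.
R2 takes the fraction G_k/ΣG = 0.1043/0.1764 = 0.5911, so I = 3.21 × 0.5911 = 1.897 mA.

I ≈ 1.90 mA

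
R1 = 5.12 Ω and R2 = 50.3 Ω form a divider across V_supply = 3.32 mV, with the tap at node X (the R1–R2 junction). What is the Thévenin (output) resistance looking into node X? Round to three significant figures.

R_th ≈ 4.65 Ω

With V_supply suppressed (replaced by a short), R_th = R1 ‖ R2 = (5.120 × 50.3)/(5.120 + 50.3) = 4.647 Ω.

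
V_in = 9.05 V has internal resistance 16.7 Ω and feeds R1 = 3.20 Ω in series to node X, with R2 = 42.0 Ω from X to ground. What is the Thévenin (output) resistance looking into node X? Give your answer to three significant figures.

R_th ≈ 13.5 Ω

R1' = 16.7 + 3.20 = 19.90 Ω (source resistance + R1).
Looking into X with the source shorted: R_th = R1'·R2/(R1'+R2) = 19.90 × 42.0/61.90 = 13.50 Ω.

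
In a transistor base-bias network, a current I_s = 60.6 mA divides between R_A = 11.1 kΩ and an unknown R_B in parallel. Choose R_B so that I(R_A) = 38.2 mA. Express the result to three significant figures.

Two-branch current divider: I_A = I_s · R_B/(R_A + R_B).
With f = 0.6304, R_B = R_A · f/(1−f) = 11.1 × 1.705 = 18.93 kΩ.

R_B ≈ 18.9 kΩ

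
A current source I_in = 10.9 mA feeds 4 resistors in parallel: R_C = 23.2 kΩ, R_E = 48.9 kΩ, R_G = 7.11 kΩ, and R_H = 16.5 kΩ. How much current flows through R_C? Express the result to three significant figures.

I ≈ 1.77 mA

Total conductance ΣG = 1/23.2 + 1/48.9 + 1/7.11 + 1/16.5 = 0.2648 (units of 1/kΩ).
Current divider: I(R_C) = I_in · G_k/ΣG = 10.9 × (0.04310/0.2648) = 10.9 × 0.1628 = 1.774 mA.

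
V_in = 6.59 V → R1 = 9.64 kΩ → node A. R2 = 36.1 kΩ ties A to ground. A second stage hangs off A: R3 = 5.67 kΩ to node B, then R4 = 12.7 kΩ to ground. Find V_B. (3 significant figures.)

V_B ≈ 2.54 V

Node A sees R2 in parallel with the series input of stage 2, R3 + R4 = 18.37 kΩ.
R2 ‖ (R3+R4) = 12.17 kΩ.
First divider: V_A = V_in · 12.17/(9.64 + 12.17) = 3.678 V.
Stage 2 is unloaded, so V_B = V_A · R4/(R3+R4) = 3.678 × 12.7/18.37 = 2.543 V.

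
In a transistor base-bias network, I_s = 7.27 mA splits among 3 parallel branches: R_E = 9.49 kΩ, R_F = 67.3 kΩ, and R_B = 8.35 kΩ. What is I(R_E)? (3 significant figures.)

Total conductance ΣG = 1/9.49 + 1/67.3 + 1/8.35 = 0.2400 (units of 1/kΩ).
By the current-divider rule, I = I_s · G_k/ΣG = 7.27 × 0.4391 = 3.192 mA.

I ≈ 3.19 mA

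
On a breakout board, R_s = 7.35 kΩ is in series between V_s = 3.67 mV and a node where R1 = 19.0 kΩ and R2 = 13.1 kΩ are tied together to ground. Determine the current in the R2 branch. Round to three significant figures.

Parallel bank: R_p = 1/(1/19.0 + 1/13.1) = 7.754 kΩ.
V_A by voltage divider: V_A = 3.67 × 7.754/(7.35 + 7.754) = 1.884 mV.
Branch current I = V_A/R2 = 1.884/13.1 = 0.1438 µA.

I ≈ 0.144 µA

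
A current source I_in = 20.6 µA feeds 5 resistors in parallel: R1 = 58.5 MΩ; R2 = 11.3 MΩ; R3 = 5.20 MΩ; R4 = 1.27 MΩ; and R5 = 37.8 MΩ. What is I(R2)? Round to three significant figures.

Conductances: ΣG = 1/58.5 + 1/11.3 + 1/5.20 + 1/1.27 + 1/37.8 = 1.112 (1/MΩ).
By the current-divider rule, I = I_in · G_k/ΣG = 20.6 × 0.07960 = 1.640 µA.

I ≈ 1.64 µA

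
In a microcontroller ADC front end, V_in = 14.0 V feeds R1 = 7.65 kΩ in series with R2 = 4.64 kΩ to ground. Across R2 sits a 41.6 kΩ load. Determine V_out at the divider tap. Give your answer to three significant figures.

R2 ‖ R_L = (4.64 × 41.6)/(4.64 + 41.6) = 4.174 kΩ.
Then V_out = V_in · R2'/(R1 + R2') = 14.0 × 4.174/11.82 = 4.942 V.

V_out ≈ 4.94 V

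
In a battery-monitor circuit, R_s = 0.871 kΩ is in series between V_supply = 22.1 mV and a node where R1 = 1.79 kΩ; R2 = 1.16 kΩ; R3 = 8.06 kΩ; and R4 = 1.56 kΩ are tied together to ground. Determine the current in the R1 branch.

I ≈ 4.25 µA

Parallel bank: R_p = 1/(1/1.79 + 1/1.16 + 1/8.06 + 1/1.56) = 0.4575 kΩ.
V_A = 22.1 × 0.4575/1.328 = 7.611 mV.
Branch current I = V_A/R1 = 7.611/1.79 = 4.252 µA.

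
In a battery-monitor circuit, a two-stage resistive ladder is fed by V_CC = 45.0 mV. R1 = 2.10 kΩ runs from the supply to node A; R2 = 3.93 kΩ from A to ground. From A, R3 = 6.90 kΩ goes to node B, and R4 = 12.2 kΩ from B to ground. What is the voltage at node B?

V_B ≈ 17.5 mV

The second stage (R3 + R4 = 19.10 kΩ) loads node A in parallel with R2.
Effective lower resistance at A: R2 ‖ 19.10 = 3.259 kΩ.
First divider: V_A = V_CC · 3.259/(2.10 + 3.259) = 27.37 mV.
V_B = V_A × 0.6387 = 17.48 mV.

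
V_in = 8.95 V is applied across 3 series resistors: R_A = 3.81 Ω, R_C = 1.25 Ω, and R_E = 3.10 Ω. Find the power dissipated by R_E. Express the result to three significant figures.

P ≈ 3.73 W

Series current I = V_in/ΣR = 8.95/8.160 = 1.097 A.
P = I²R = 1.203 × 3.10 = 3.729 W.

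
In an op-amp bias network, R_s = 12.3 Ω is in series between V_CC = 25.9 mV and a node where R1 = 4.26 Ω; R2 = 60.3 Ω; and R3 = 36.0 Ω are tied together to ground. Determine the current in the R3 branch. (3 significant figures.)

Combine the parallel branches: R_p = (1/4.26 + 1/60.3 + 1/36.0)⁻¹ = 3.583 Ω.
V_A = 25.9 × 3.583/15.88 = 5.843 mV.
Branch current I = V_A/R3 = 5.843/36.0 = 0.1623 mA.

I ≈ 0.162 mA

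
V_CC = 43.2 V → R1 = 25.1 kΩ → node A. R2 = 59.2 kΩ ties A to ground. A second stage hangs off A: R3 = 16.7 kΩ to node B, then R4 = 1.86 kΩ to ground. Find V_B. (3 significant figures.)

Looking into the second stage from A: R3 + R4 = 18.56 kΩ appears in parallel with R2.
R2 ‖ (R3+R4) = 14.13 kΩ.
So V_A = 43.2 × 0.3602 = 15.56 V.
V_B = V_A × 0.1002 = 1.559 V.

V_B ≈ 1.56 V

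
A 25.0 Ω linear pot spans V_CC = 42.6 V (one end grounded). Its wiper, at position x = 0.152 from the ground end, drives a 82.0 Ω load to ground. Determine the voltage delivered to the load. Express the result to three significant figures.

V_out ≈ 6.23 V

Split the track: R_lower = x·R_p = 3.800 Ω, R_upper = (1−x)·R_p = 21.20 Ω.
R_L loads the lower segment: effective lower R = 3.632 Ω.
V_out = 42.6 × 3.632/(21.20 + 3.632) = 6.230 V.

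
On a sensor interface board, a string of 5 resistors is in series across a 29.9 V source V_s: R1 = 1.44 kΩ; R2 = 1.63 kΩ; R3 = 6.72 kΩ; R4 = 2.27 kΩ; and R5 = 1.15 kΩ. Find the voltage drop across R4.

V ≈ 5.14 V

ΣR = 1.44 + 1.63 + 6.72 + 2.27 + 1.15 = 13.21 kΩ.
Voltage divider: V = V_s · (2.270 / 13.21) = 29.9 × 0.1718 = 5.138 V.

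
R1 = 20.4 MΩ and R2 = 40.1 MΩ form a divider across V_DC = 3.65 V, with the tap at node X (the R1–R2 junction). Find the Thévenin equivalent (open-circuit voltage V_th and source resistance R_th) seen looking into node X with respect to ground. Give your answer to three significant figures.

V_th ≈ 2.42 V, R_th ≈ 13.5 MΩ

Open-circuit (no load on X): V_th = V_DC · R2/(R1 + R2) = 3.65 × 40.1/(20.40 + 40.1) = 2.419 V.
Looking into X with the source shorted: R_th = R1·R2/(R1+R2) = 20.40 × 40.1/60.50 = 13.52 MΩ.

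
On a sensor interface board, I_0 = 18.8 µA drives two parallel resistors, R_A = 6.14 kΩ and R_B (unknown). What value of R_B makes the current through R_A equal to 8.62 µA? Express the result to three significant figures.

R_B ≈ 5.20 kΩ

The fraction through R_A equals R_B/(R_A+R_B).
With f = 0.4585, R_B = R_A · f/(1−f) = 6.14 × 0.8468 = 5.199 kΩ.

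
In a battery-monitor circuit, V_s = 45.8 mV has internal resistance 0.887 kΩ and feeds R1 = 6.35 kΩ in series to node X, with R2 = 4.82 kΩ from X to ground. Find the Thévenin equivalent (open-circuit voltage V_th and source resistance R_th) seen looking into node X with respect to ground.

R1' = 0.887 + 6.35 = 7.237 kΩ (source resistance + R1).
V_th is the unloaded tap voltage: V_s · R2/(R1'+R2) = 45.8 × 0.3998 = 18.31 mV.
Looking into X with the source shorted: R_th = R1'·R2/(R1'+R2) = 7.237 × 4.82/12.06 = 2.893 kΩ.

V_th ≈ 18.3 mV, R_th ≈ 2.89 kΩ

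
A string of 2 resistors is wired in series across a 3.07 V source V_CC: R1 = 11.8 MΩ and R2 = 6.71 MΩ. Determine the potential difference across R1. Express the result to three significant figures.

V ≈ 1.96 V

Total series resistance ΣR = 11.8 + 6.71 = 18.51 MΩ.
V = V_CC · R/ΣR = 3.07 × 0.6375 = 1.957 V.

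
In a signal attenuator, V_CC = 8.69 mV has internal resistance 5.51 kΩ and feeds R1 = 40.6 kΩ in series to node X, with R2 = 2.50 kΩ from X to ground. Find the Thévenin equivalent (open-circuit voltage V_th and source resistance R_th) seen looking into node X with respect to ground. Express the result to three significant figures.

R1' = 5.51 + 40.6 = 46.11 kΩ (source resistance + R1).
V_th is the unloaded tap voltage: V_CC · R2/(R1'+R2) = 8.69 × 0.05143 = 0.4469 mV.
Zeroing V_CC shorts the top of R1' to ground, so R_th = R1' ‖ R2 = 2.371 kΩ.

V_th ≈ 0.447 mV, R_th ≈ 2.37 kΩ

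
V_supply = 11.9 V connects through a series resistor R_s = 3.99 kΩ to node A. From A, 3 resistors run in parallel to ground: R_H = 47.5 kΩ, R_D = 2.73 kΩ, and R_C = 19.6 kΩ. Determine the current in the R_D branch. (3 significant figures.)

I ≈ 1.59 mA

Combine the parallel branches: R_p = (1/47.5 + 1/2.73 + 1/19.6)⁻¹ = 2.281 kΩ.
V_A = 11.9 × 2.281/6.271 = 4.329 V.
I(R_D) = V_A / R_D = 4.329/2.73 = 1.586 mA.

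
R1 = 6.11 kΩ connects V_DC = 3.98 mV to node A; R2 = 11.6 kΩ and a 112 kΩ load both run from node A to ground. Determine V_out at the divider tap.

The load sits in parallel with R2, giving an effective lower resistance R2' = R2·R_L/(R2+R_L) = 10.51 kΩ.
Voltage divider with the loaded lower leg: V_out = 3.98 × 10.51/(6.11 + 10.51) = 3.98 × 0.6324 = 2.517 mV.
(Unloaded it would be 2.61 mV; the load pulls it down.)

V_out ≈ 2.52 mV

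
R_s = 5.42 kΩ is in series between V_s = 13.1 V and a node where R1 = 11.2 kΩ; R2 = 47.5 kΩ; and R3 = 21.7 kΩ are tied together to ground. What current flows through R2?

I ≈ 0.149 mA

Combine the parallel branches: R_p = (1/11.2 + 1/47.5 + 1/21.7)⁻¹ = 6.393 kΩ.
Node voltage V_A = V_s · R_p/(R_s + R_p) = 13.1 × 0.5412 = 7.089 V.
I(R2) = V_A / R2 = 7.089/47.5 = 0.1493 mA.
(Equivalently: I_total = 1.109 mA, then current-divider fraction G_k/ΣG = 0.1346.)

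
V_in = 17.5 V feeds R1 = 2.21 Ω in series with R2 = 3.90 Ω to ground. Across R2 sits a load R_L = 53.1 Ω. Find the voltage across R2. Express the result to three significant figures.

The load sits in parallel with R2, giving an effective lower resistance R2' = R2·R_L/(R2+R_L) = 3.633 Ω.
Now apply the divider: V_out = 17.5 × 0.6218 = 10.88 V.
(Unloaded it would be 11.2 V; the load pulls it down.)

V_out ≈ 10.9 V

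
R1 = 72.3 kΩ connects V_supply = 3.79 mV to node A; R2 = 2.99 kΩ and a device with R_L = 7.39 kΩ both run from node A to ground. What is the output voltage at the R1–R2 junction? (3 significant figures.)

First combine the lower leg with the load: R2 ‖ R_L = 2.129 kΩ.
Then V_out = V_supply · R2'/(R1 + R2') = 3.79 × 2.129/74.43 = 0.1084 mV.

V_out ≈ 0.108 mV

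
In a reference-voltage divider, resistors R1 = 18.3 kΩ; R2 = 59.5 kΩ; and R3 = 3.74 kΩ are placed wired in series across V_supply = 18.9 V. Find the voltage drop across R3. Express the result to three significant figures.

V ≈ 0.867 V

Series total: ΣR = 18.3 + 59.5 + 3.74 = 81.54 kΩ.
By the voltage-divider rule, V = 18.9 × 3.740/81.54 = 0.8669 V.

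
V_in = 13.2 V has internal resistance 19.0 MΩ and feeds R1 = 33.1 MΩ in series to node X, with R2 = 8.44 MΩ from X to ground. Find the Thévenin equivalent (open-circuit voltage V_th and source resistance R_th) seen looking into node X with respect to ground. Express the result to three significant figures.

R1' = 19.0 + 33.1 = 52.10 MΩ (source resistance + R1).
V_th is the unloaded tap voltage: V_in · R2/(R1'+R2) = 13.2 × 0.1394 = 1.840 V.
Looking into X with the source shorted: R_th = R1'·R2/(R1'+R2) = 52.10 × 8.44/60.54 = 7.263 MΩ.

V_th ≈ 1.84 V, R_th ≈ 7.26 MΩ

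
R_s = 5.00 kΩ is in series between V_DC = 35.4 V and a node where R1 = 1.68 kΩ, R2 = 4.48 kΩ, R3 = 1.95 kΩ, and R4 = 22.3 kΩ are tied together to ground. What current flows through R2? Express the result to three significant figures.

Equivalent of the parallel group: R_p = 0.7267 kΩ.
Node voltage V_A = V_DC · R_p/(R_s + R_p) = 35.4 × 0.1269 = 4.492 V.
I(R2) = V_A / R2 = 4.492/4.48 = 1.003 mA.
(Equivalently: I_total = 6.182 mA, then current-divider fraction G_k/ΣG = 0.1622.)

I ≈ 1.00 mA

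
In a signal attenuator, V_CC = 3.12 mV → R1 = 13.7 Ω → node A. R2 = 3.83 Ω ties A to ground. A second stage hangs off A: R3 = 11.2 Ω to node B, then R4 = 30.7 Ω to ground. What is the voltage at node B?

Looking into the second stage from A: R3 + R4 = 41.90 Ω appears in parallel with R2.
R2 ‖ (R3+R4) = 3.509 Ω.
So V_A = 3.12 × 0.2039 = 0.6362 mV.
Then the unloaded second divider: V_B = V_A × R4/(R3+R4) = 0.6362 × 0.7327 = 0.4662 mV.

V_B ≈ 0.466 mV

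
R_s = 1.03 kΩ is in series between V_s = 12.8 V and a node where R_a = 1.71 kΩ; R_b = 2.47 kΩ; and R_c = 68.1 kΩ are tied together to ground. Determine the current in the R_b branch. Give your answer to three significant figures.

Combine the parallel branches: R_p = (1/1.71 + 1/2.47 + 1/68.1)⁻¹ = 0.9957 kΩ.
V_A by voltage divider: V_A = 12.8 × 0.9957/(1.03 + 0.9957) = 6.292 V.
Branch current I = V_A/R_b = 6.292/2.47 = 2.547 mA.

I ≈ 2.55 mA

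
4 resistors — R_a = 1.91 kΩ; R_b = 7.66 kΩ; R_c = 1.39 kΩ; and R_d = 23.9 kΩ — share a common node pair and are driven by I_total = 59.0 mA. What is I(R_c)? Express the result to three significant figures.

I ≈ 30.0 mA

Conductances: ΣG = 1/1.91 + 1/7.66 + 1/1.39 + 1/23.9 = 1.415 (1/kΩ).
By the current-divider rule, I = I_total · G_k/ΣG = 59.0 × 0.5083 = 29.99 mA.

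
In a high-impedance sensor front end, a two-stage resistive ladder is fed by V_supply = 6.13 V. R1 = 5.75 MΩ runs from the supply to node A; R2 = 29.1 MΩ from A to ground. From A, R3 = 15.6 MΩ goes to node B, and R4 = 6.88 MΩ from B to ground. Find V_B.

V_B ≈ 1.29 V

Node A sees R2 in parallel with the series input of stage 2, R3 + R4 = 22.48 MΩ.
R2 ‖ (R3+R4) = 12.68 MΩ.
V_A = 6.13 × 12.68/(5.75 + 12.68) = 4.218 V.
V_B = V_A × 0.3060 = 1.291 V.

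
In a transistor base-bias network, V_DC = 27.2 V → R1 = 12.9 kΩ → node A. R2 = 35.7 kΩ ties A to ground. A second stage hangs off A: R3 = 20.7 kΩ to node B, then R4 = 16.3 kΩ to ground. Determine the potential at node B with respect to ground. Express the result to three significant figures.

V_B ≈ 7.01 V

The second stage (R3 + R4 = 37.00 kΩ) loads node A in parallel with R2.
R2 ‖ (R3+R4) = 18.17 kΩ.
So V_A = 27.2 × 0.5848 = 15.91 V.
Stage 2 is unloaded, so V_B = V_A · R4/(R3+R4) = 15.91 × 16.3/37.00 = 7.007 V.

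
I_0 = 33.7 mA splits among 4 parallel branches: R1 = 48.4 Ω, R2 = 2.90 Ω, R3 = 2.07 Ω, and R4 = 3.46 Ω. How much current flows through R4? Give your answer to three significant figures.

I ≈ 8.56 mA

Conductances: ΣG = 1/48.4 + 1/2.90 + 1/2.07 + 1/3.46 = 1.138 (1/Ω).
Current divider: I(R4) = I_0 · G_k/ΣG = 33.7 × (0.2890/1.138) = 33.7 × 0.2541 = 8.562 mA.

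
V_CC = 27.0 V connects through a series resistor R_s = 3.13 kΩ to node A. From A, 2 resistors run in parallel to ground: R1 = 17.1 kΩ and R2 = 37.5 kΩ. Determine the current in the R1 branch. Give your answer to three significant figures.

I ≈ 1.25 mA

Equivalent of the parallel group: R_p = 11.74 kΩ.
Node voltage V_A = V_CC · R_p/(R_s + R_p) = 27.0 × 0.7896 = 21.32 V.
I(R1) = V_A / R1 = 21.32/17.1 = 1.247 mA.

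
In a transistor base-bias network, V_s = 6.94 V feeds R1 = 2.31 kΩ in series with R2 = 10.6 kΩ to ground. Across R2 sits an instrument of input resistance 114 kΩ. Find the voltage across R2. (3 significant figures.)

R2 ‖ R_L = (10.6 × 114)/(10.6 + 114) = 9.698 kΩ.
Voltage divider with the loaded lower leg: V_out = 6.94 × 9.698/(2.31 + 9.698) = 6.94 × 0.8076 = 5.605 V.
(Unloaded it would be 5.70 V; the load pulls it down.)

V_out ≈ 5.60 V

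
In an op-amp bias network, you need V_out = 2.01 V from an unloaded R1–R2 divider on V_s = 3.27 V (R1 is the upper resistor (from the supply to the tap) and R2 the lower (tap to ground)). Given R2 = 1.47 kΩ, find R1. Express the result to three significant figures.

R1 ≈ 0.921 kΩ

V_out/V_s = R2/(R1+R2) = 0.6147.
R1 = R2·(1/k − 1) = 1.47 × 0.6269 = 0.9215 kΩ.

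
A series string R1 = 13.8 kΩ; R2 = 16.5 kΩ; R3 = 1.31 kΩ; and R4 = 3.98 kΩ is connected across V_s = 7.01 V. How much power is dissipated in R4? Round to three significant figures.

The common current is I = 7.01/35.59 = 0.1970 mA.
V(R4) = I·R = 0.7839 V; P = V·I = 0.7839 × 0.1970 = 0.1544 mW.

P ≈ 0.154 mW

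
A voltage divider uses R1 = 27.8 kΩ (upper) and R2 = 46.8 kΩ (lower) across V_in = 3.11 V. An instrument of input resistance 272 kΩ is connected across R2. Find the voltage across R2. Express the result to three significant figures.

First combine the lower leg with the load: R2 ‖ R_L = 39.93 kΩ.
Then V_out = V_in · R2'/(R1 + R2') = 3.11 × 39.93/67.73 = 1.833 V.
(Unloaded it would be 1.95 V; the load pulls it down.)

V_out ≈ 1.83 V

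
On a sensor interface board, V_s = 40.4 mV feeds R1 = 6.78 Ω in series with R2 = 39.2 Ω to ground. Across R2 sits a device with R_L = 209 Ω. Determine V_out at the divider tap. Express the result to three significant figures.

R2 ‖ R_L = (39.2 × 209)/(39.2 + 209) = 33.01 Ω.
Voltage divider with the loaded lower leg: V_out = 40.4 × 33.01/(6.78 + 33.01) = 40.4 × 0.8296 = 33.52 mV.

V_out ≈ 33.5 mV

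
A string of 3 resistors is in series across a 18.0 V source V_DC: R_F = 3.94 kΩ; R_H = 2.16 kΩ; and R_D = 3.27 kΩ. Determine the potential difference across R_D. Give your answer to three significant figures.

V ≈ 6.28 V

Series total: ΣR = 3.94 + 2.16 + 3.27 = 9.370 kΩ.
By the voltage-divider rule, V = 18.0 × 3.270/9.370 = 6.282 V.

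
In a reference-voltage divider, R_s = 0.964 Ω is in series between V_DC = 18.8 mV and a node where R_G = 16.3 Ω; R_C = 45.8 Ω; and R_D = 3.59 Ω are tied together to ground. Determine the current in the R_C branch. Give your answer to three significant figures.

Equivalent of the parallel group: R_p = 2.764 Ω.
Node voltage V_A = V_DC · R_p/(R_s + R_p) = 18.8 × 0.7414 = 13.94 mV.
Branch current I = V_A/R_C = 13.94/45.8 = 0.3043 mA.

I ≈ 0.304 mA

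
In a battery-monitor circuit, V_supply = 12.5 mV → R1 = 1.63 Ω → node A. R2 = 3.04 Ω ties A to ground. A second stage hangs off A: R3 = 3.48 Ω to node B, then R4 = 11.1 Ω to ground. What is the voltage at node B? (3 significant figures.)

Looking into the second stage from A: R3 + R4 = 14.58 Ω appears in parallel with R2.
Effective lower resistance at A: R2 ‖ 14.58 = 2.516 Ω.
First divider: V_A = V_supply · 2.516/(1.63 + 2.516) = 7.585 mV.
Stage 2 is unloaded, so V_B = V_A · R4/(R3+R4) = 7.585 × 11.1/14.58 = 5.775 mV.

V_B ≈ 5.77 mV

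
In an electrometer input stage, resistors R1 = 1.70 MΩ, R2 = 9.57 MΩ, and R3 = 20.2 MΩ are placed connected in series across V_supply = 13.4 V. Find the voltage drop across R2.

V ≈ 4.07 V

Total series resistance ΣR = 1.70 + 9.57 + 20.2 = 31.47 MΩ.
V = V_supply · R/ΣR = 13.4 × 0.3041 = 4.075 V.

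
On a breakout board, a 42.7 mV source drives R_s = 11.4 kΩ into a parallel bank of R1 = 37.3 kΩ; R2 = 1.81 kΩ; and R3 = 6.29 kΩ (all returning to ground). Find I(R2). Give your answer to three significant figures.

I ≈ 2.51 µA

Equivalent of the parallel group: R_p = 1.355 kΩ.
V_A = 42.7 × 1.355/12.75 = 4.535 mV.
Branch current I = V_A/R2 = 4.535/1.81 = 2.505 µA.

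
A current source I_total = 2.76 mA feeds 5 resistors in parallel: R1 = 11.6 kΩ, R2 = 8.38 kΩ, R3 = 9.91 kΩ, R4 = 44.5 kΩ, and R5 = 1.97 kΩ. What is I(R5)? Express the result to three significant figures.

Total conductance ΣG = 1/11.6 + 1/8.38 + 1/9.91 + 1/44.5 + 1/1.97 = 0.8365 (units of 1/kΩ).
R5 takes the fraction G_k/ΣG = 0.5076/0.8365 = 0.6068, so I = 2.76 × 0.6068 = 1.675 mA.

I ≈ 1.67 mA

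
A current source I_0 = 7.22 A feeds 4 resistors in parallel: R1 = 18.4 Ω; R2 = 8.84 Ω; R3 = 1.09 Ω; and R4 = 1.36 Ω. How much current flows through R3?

Conductances: ΣG = 1/18.4 + 1/8.84 + 1/1.09 + 1/1.36 = 1.820 (1/Ω).
By the current-divider rule, I = I_0 · G_k/ΣG = 7.22 × 0.5040 = 3.639 A.

I ≈ 3.64 A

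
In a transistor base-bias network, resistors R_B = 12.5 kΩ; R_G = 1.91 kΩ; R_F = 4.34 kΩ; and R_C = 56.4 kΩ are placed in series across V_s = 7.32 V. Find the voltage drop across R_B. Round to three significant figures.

V ≈ 1.22 V

Total series resistance ΣR = 12.5 + 1.91 + 4.34 + 56.4 = 75.15 kΩ.
V = V_s · R/ΣR = 7.32 × 0.1663 = 1.218 V.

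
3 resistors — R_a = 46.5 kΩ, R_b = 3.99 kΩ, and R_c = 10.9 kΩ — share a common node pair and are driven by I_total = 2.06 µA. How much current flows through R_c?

Conductances: ΣG = 1/46.5 + 1/3.99 + 1/10.9 = 0.3639 (1/kΩ).
By the current-divider rule, I = I_total · G_k/ΣG = 2.06 × 0.2521 = 0.5194 µA.

I ≈ 0.519 µA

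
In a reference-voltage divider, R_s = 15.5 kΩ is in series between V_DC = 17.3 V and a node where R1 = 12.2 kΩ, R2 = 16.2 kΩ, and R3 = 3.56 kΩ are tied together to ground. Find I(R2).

Combine the parallel branches: R_p = (1/12.2 + 1/16.2 + 1/3.56)⁻¹ = 2.355 kΩ.
V_A by voltage divider: V_A = 17.3 × 2.355/(15.5 + 2.355) = 2.282 V.
I(R2) = V_A / R2 = 2.282/16.2 = 0.1409 mA.
(Equivalently: I_total = 0.9689 mA, then current-divider fraction G_k/ΣG = 0.1454.)

I ≈ 0.141 mA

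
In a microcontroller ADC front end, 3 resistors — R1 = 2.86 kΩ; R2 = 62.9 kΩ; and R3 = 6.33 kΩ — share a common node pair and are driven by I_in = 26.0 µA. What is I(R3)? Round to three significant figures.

I ≈ 7.85 µA

ΣG = 1/2.86 + 1/62.9 + 1/6.33 = 0.5235.
By the current-divider rule, I = I_in · G_k/ΣG = 26.0 × 0.3018 = 7.846 µA.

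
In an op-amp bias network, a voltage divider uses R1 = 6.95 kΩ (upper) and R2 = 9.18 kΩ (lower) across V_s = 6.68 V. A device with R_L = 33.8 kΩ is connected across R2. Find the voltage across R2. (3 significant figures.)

R2 ‖ R_L = (9.18 × 33.8)/(9.18 + 33.8) = 7.219 kΩ.
Now apply the divider: V_out = 6.68 × 0.5095 = 3.403 V.

V_out ≈ 3.40 V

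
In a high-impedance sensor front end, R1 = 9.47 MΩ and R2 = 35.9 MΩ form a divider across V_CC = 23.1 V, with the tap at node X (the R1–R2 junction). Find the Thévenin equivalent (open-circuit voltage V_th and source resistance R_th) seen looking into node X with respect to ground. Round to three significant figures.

V_th ≈ 18.3 V, R_th ≈ 7.49 MΩ

With X open, the divider is unloaded: V_th = 23.1 × 35.9/45.37 = 18.28 V.
Zeroing V_CC shorts the top of R1 to ground, so R_th = R1 ‖ R2 = 7.493 MΩ.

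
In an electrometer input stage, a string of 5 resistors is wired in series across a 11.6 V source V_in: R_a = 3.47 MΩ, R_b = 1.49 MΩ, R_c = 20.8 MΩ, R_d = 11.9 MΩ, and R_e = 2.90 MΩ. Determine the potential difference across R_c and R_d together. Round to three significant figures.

Total series resistance ΣR = 3.47 + 1.49 + 20.8 + 11.9 + 2.90 = 40.56 MΩ.
R_{R_c..R_d} = 20.8 + 11.9 = 32.70 MΩ.
By the voltage-divider rule, V = 11.6 × 32.70/40.56 = 9.352 V.

V ≈ 9.35 V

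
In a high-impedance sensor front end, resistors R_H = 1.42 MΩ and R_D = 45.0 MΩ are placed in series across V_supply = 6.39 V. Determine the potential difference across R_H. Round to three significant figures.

Series total: ΣR = 1.42 + 45.0 = 46.42 MΩ.
V = V_supply · R/ΣR = 6.39 × 0.03059 = 0.1955 V.

V ≈ 0.195 V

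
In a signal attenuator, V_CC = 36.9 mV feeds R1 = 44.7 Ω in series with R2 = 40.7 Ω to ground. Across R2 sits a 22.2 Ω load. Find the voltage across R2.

V_out ≈ 8.97 mV

R2 ‖ R_L = (40.7 × 22.2)/(40.7 + 22.2) = 14.36 Ω.
Voltage divider with the loaded lower leg: V_out = 36.9 × 14.36/(44.7 + 14.36) = 36.9 × 0.2432 = 8.974 mV.
(Unloaded it would be 17.6 mV; the load pulls it down.)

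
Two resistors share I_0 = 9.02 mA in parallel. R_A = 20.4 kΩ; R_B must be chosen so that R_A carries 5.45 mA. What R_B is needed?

R_B ≈ 31.1 kΩ

In a two-way split, I_A/I_0 = R_B/(R_A + R_B).
5.45/9.02 = R_B/(R_A + R_B) → R_B = R_A · (0.6042)/(1 − 0.6042) = 20.4 × 1.527 = 31.14 kΩ.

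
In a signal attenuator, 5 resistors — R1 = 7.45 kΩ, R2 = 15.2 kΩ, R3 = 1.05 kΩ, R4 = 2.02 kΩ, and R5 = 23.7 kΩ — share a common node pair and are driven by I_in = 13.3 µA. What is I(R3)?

I ≈ 7.50 µA

Conductances: ΣG = 1/7.45 + 1/15.2 + 1/1.05 + 1/2.02 + 1/23.7 = 1.690 (1/kΩ).
R3 takes the fraction G_k/ΣG = 0.9524/1.690 = 0.5637, so I = 13.3 × 0.5637 = 7.497 µA.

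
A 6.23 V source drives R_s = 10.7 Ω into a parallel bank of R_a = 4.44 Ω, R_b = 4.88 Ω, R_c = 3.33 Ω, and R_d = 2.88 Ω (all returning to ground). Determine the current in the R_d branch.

I ≈ 0.173 A

Parallel bank: R_p = 1/(1/4.44 + 1/4.88 + 1/3.33 + 1/2.88) = 0.9279 Ω.
V_A by voltage divider: V_A = 6.23 × 0.9279/(10.7 + 0.9279) = 0.4972 V.
Branch current I = V_A/R_d = 0.4972/2.88 = 0.1726 A.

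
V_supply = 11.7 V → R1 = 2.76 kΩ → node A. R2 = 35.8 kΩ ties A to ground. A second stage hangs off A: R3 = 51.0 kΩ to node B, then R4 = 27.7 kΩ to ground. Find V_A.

The second stage (R3 + R4 = 78.70 kΩ) loads node A in parallel with R2.
R2 ‖ (R3+R4) = 24.61 kΩ.
So V_A = 11.7 × 0.8991 = 10.52 V.

V_A ≈ 10.5 V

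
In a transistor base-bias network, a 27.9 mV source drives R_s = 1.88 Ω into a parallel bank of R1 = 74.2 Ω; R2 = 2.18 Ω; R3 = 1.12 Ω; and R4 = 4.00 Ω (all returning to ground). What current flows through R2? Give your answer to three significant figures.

I ≈ 3.17 mA

Combine the parallel branches: R_p = (1/74.2 + 1/2.18 + 1/1.12 + 1/4.00)⁻¹ = 0.6192 Ω.
V_A = 27.9 × 0.6192/2.499 = 6.912 mV.
I(R2) = V_A / R2 = 6.912/2.18 = 3.171 mA.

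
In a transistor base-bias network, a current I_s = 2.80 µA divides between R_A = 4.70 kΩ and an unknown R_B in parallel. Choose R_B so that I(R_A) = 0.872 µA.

R_B ≈ 2.13 kΩ

In a two-way split, I_A/I_s = R_B/(R_A + R_B).
With f = 0.3114, R_B = R_A · f/(1−f) = 4.70 × 0.4523 = 2.126 kΩ.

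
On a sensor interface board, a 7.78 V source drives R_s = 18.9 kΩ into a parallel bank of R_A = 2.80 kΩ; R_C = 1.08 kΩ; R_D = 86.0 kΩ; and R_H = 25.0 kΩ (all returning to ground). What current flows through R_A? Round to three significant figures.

I ≈ 0.106 mA

Parallel bank: R_p = 1/(1/2.80 + 1/1.08 + 1/86.0 + 1/25.0) = 0.7492 kΩ.
V_A by voltage divider: V_A = 7.78 × 0.7492/(18.9 + 0.7492) = 0.2967 V.
I(R_A) = V_A / R_A = 0.2967/2.80 = 0.1059 mA.
(Equivalently: I_total = 0.3959 mA, then current-divider fraction G_k/ΣG = 0.2676.)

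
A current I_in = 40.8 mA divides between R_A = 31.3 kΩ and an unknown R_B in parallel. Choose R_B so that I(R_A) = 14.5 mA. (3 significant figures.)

In a two-way split, I_A/I_in = R_B/(R_A + R_B).
14.5/40.8 = R_B/(R_A + R_B) → R_B = R_A · (0.3554)/(1 − 0.3554) = 31.3 × 0.5513 = 17.26 kΩ.

R_B ≈ 17.3 kΩ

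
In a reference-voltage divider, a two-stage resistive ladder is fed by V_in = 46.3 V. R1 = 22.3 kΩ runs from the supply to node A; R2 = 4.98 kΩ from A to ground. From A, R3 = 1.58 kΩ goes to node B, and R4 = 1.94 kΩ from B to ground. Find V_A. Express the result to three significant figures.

The second stage (R3 + R4 = 3.520 kΩ) loads node A in parallel with R2.
Effective lower resistance at A: R2 ‖ 3.520 = 2.062 kΩ.
V_A = 46.3 × 2.062/(22.3 + 2.062) = 3.919 V.

V_A ≈ 3.92 V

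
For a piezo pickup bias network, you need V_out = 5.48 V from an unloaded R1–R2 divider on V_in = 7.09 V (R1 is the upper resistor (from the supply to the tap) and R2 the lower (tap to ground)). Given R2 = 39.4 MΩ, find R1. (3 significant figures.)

The divider ratio is R2/(R1+R2) = 5.48/7.09 = 0.7729.
Rearranging, R1 = R2·(1−k)/k = 39.4 × 0.2938 = 11.58 MΩ.

R1 ≈ 11.6 MΩ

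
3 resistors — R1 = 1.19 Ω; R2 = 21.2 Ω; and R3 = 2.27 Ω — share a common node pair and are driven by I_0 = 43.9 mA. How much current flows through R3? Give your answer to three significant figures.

I ≈ 14.6 mA

Conductances: ΣG = 1/1.19 + 1/21.2 + 1/2.27 = 1.328 (1/Ω).
R3 takes the fraction G_k/ΣG = 0.4405/1.328 = 0.3317, so I = 43.9 × 0.3317 = 14.56 mA.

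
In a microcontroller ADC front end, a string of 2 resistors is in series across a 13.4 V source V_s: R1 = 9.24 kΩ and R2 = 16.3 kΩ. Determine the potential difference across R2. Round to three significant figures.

Total series resistance ΣR = 9.24 + 16.3 = 25.54 kΩ.
V = V_s · R/ΣR = 13.4 × 0.6382 = 8.552 V.

V ≈ 8.55 V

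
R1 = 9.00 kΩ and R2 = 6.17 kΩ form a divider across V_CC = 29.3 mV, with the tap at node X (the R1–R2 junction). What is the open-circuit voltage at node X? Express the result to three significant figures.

V_th ≈ 11.9 mV

V_th is the unloaded tap voltage: V_CC · R2/(R1+R2) = 29.3 × 0.4067 = 11.92 mV.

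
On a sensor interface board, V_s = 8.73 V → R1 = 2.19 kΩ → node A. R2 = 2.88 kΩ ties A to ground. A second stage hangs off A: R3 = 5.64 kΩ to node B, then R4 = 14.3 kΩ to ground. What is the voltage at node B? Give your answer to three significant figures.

Looking into the second stage from A: R3 + R4 = 19.94 kΩ appears in parallel with R2.
Effective lower resistance at A: R2 ‖ 19.94 = 2.517 kΩ.
V_A = 8.73 × 2.517/(2.19 + 2.517) = 4.668 V.
Then the unloaded second divider: V_B = V_A × R4/(R3+R4) = 4.668 × 0.7172 = 3.348 V.

V_B ≈ 3.35 V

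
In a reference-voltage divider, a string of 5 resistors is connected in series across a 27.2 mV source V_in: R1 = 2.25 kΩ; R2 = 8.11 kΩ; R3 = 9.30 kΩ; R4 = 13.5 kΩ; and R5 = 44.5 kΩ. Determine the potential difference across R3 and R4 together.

Series total: ΣR = 2.25 + 8.11 + 9.30 + 13.5 + 44.5 = 77.66 kΩ.
R_{R3..R4} = 9.30 + 13.5 = 22.80 kΩ.
By the voltage-divider rule, V = 27.2 × 22.80/77.66 = 7.986 mV.

V ≈ 7.99 mV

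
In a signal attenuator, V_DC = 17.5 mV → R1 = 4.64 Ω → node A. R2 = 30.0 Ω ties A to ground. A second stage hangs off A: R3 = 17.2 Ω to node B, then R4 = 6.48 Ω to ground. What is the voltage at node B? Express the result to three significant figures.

Node A sees R2 in parallel with the series input of stage 2, R3 + R4 = 23.68 Ω.
Effective lower resistance at A: R2 ‖ 23.68 = 13.23 Ω.
So V_A = 17.5 × 0.7404 = 12.96 mV.
Then the unloaded second divider: V_B = V_A × R4/(R3+R4) = 12.96 × 0.2736 = 3.546 mV.

V_B ≈ 3.55 mV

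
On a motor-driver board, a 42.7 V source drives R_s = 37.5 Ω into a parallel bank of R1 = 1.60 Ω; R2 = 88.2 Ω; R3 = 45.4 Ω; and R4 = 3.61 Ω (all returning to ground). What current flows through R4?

Equivalent of the parallel group: R_p = 1.069 Ω.
V_A by voltage divider: V_A = 42.7 × 1.069/(37.5 + 1.069) = 1.184 V.
Branch current I = V_A/R4 = 1.184/3.61 = 0.3279 A.

I ≈ 0.328 A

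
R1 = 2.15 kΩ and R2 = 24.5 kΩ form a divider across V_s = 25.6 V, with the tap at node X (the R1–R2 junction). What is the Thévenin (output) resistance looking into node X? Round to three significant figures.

R_th ≈ 1.98 kΩ

Looking into X with the source shorted: R_th = R1·R2/(R1+R2) = 2.150 × 24.5/26.65 = 1.977 kΩ.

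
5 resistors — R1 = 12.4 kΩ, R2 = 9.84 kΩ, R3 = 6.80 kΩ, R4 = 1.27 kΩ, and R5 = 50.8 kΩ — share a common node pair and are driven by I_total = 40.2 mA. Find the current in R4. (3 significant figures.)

Conductances: ΣG = 1/12.4 + 1/9.84 + 1/6.80 + 1/1.27 + 1/50.8 = 1.136 (1/kΩ).
Current divider: I(R4) = I_total · G_k/ΣG = 40.2 × (0.7874/1.136) = 40.2 × 0.6929 = 27.85 mA.

I ≈ 27.9 mA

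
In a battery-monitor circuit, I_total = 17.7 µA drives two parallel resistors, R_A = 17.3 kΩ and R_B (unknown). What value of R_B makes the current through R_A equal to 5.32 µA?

In a two-way split, I_A/I_total = R_B/(R_A + R_B).
With f = 0.3006, R_B = R_A · f/(1−f) = 17.3 × 0.4297 = 7.434 kΩ.

R_B ≈ 7.43 kΩ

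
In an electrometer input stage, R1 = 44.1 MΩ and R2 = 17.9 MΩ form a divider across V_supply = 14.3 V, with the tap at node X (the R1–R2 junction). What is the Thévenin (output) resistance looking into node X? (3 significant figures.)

R_th ≈ 12.7 MΩ

Looking into X with the source shorted: R_th = R1·R2/(R1+R2) = 44.10 × 17.9/62.00 = 12.73 MΩ.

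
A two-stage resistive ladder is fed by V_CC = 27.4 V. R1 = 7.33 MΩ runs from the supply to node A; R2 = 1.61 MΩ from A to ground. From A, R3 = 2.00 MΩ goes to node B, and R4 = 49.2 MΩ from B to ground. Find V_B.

Node A sees R2 in parallel with the series input of stage 2, R3 + R4 = 51.20 MΩ.
R2 ‖ (R3+R4) = 1.561 MΩ.
First divider: V_A = V_CC · 1.561/(7.33 + 1.561) = 4.810 V.
V_B = V_A × 0.9609 = 4.623 V.

V_B ≈ 4.62 V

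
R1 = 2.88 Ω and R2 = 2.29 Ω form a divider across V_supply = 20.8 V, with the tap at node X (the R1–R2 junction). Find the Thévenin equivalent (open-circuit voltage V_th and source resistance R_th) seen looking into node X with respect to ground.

V_th ≈ 9.21 V, R_th ≈ 1.28 Ω

V_th is the unloaded tap voltage: V_supply · R2/(R1+R2) = 20.8 × 0.4429 = 9.213 V.
Looking into X with the source shorted: R_th = R1·R2/(R1+R2) = 2.880 × 2.29/5.170 = 1.276 Ω.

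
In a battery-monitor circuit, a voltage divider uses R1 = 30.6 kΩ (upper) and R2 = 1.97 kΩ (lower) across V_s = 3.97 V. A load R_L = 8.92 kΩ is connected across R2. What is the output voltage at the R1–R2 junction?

First combine the lower leg with the load: R2 ‖ R_L = 1.614 kΩ.
Voltage divider with the loaded lower leg: V_out = 3.97 × 1.614/(30.6 + 1.614) = 3.97 × 0.05009 = 0.1989 V.
(Unloaded it would be 0.240 V; the load pulls it down.)

V_out ≈ 0.199 V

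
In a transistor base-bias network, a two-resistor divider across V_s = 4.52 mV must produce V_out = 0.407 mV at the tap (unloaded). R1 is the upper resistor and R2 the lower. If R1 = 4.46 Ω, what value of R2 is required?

R2 ≈ 0.441 Ω

V_out/V_s = R2/(R1+R2) = 0.09004.
R2 = R1 · 0.09004/(1 − 0.09004) = 0.4413 Ω.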